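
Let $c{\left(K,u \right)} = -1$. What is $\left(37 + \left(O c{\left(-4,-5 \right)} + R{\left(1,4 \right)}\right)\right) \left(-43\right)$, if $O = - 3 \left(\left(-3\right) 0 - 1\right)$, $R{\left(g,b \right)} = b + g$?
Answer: $-1677$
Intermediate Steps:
$O = 3$ ($O = - 3 \left(0 - 1\right) = \left(-3\right) \left(-1\right) = 3$)
$\left(37 + \left(O c{\left(-4,-5 \right)} + R{\left(1,4 \right)}\right)\right) \left(-43\right) = \left(37 + \left(3 \left(-1\right) + \left(4 + 1\right)\right)\right) \left(-43\right) = \left(37 + \left(-3 + 5\right)\right) \left(-43\right) = \left(37 + 2\right) \left(-43\right) = 39 \left(-43\right) = -1677$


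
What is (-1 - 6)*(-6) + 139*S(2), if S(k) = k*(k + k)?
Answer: 1154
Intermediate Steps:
S(k) = 2*k² (S(k) = k*(2*k) = 2*k²)
(-1 - 6)*(-6) + 139*S(2) = (-1 - 6)*(-6) + 139*(2*2²) = -7*(-6) + 139*(2*4) = 42 + 139*8 = 42 + 1112 = 1154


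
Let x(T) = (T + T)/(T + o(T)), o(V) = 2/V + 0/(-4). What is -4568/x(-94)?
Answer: -5046498/2209 ≈ -2284.5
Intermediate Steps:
o(V) = 2/V (o(V) = 2/V + 0*(-¼) = 2/V + 0 = 2/V)
x(T) = 2*T/(T + 2/T) (x(T) = (T + T)/(T + 2/T) = (2*T)/(T + 2/T) = 2*T/(T + 2/T))
-4568/x(-94) = -4568/(2*(-94)²/(2 + (-94)²)) = -4568/(2*8836/(2 + 8836)) = -4568/(2*8836/8838) = -4568/(2*8836*(1/8838)) = -4568/8836/4419 = -4568*4419/8836 = -5046498/2209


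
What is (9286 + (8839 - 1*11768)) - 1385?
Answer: 4972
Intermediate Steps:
(9286 + (8839 - 1*11768)) - 1385 = (9286 + (8839 - 11768)) - 1385 = (9286 - 2929) - 1385 = 6357 - 1385 = 4972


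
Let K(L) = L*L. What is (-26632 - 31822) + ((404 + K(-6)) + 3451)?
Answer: -54563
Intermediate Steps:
K(L) = L**2
(-26632 - 31822) + ((404 + K(-6)) + 3451) = (-26632 - 31822) + ((404 + (-6)**2) + 3451) = -58454 + ((404 + 36) + 3451) = -58454 + (440 + 3451) = -58454 + 3891 = -54563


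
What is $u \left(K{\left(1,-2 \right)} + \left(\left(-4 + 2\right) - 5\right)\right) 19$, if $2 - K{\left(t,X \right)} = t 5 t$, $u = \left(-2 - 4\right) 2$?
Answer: $2280$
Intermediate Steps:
$u = -12$ ($u = \left(-6\right) 2 = -12$)
$K{\left(t,X \right)} = 2 - 5 t^{2}$ ($K{\left(t,X \right)} = 2 - t 5 t = 2 - 5 t t = 2 - 5 t^{2}$)
$u \left(K{\left(1,-2 \right)} + \left(\left(-4 + 2\right) - 5\right)\right) 19 = - 12 \left(\left(2 - 5 \cdot 1^{2}\right) + \left(\left(-4 + 2\right) - 5\right)\right) 19 = - 12 \left(\left(2 - 5\right) - 7\right) 19 = - 12 \left(-3 - 7\right) 19 = \left(-12\right) \left(-10\right) 19 = 120 \cdot 19 = 2280$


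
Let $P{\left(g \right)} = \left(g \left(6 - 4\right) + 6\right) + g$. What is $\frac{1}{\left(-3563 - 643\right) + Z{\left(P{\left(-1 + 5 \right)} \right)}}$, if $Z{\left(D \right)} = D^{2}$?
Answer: $- \frac{1}{3882} \approx -0.0002576$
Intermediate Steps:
$P{\left(g \right)} = 6 + 3 g$ ($P{\left(g \right)} = \left(g 2 + 6\right) + g = \left(2 g + 6\right) + g = \left(6 + 2 g\right) + g = 6 + 3 g$)
$\frac{1}{\left(-3563 - 643\right) + Z{\left(P{\left(-1 + 5 \right)} \right)}} = \frac{1}{\left(-3563 - 643\right) + \left(6 + 3 \left(-1 + 5\right)\right)^{2}} = \frac{1}{-4206 + \left(6 + 3 \cdot 4\right)^{2}} = \frac{1}{-4206 + \left(6 + 12\right)^{2}} = \frac{1}{-4206 + 18^{2}} = \frac{1}{-4206 + 324} = \frac{1}{-3882} = - \frac{1}{3882}$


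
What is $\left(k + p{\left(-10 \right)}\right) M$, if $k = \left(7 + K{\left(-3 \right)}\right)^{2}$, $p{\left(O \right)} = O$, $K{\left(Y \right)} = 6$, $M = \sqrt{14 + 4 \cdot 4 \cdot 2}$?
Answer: $159 \sqrt{46} \approx 1078.4$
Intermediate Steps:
$M = \sqrt{46}$ ($M = \sqrt{14 + 16 \cdot 2} = \sqrt{14 + 32} = \sqrt{46} \approx 6.7823$)
$k = 169$ ($k = \left(7 + 6\right)^{2} = 13^{2} = 169$)
$\left(k + p{\left(-10 \right)}\right) M = \left(169 - 10\right) \sqrt{46} = 159 \sqrt{46}$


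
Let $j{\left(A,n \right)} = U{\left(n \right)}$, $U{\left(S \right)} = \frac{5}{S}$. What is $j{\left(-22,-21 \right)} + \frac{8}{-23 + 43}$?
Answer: $\frac{17}{105} \approx 0.1619$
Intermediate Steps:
$j{\left(A,n \right)} = \frac{5}{n}$
$j{\left(-22,-21 \right)} + \frac{8}{-23 + 43} = \frac{5}{-21} + \frac{8}{-23 + 43} = 5 \left(- \frac{1}{21}\right) + \frac{8}{20} = - \frac{5}{21} + 8 \cdot \frac{1}{20} = - \frac{5}{21} + \frac{2}{5} = \frac{17}{105}$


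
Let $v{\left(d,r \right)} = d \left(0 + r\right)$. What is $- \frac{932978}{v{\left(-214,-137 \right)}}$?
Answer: $- \frac{466489}{14659} \approx -31.823$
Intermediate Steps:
$v{\left(d,r \right)} = d r$
$- \frac{932978}{v{\left(-214,-137 \right)}} = - \frac{932978}{\left(-214\right) \left(-137\right)} = - \frac{932978}{29318} = \left(-932978\right) \frac{1}{29318} = - \frac{466489}{14659}$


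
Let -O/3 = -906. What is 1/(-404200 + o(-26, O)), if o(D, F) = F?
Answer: -1/401482 ≈ -2.4908e-6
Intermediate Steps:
O = 2718 (O = -3*(-906) = 2718)
1/(-404200 + o(-26, O)) = 1/(-404200 + 2718) = 1/(-401482) = -1/401482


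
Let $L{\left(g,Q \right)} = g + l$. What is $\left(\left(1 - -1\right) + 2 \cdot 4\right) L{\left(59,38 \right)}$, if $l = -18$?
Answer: $410$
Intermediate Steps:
$L{\left(g,Q \right)} = -18 + g$ ($L{\left(g,Q \right)} = g - 18 = -18 + g$)
$\left(\left(1 - -1\right) + 2 \cdot 4\right) L{\left(59,38 \right)} = \left(\left(1 - -1\right) + 2 \cdot 4\right) \left(-18 + 59\right) = \left(\left(1 + 1\right) + 8\right) 41 = \left(2 + 8\right) 41 = 10 \cdot 41 = 410$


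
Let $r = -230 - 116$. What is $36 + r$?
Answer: $-310$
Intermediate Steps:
$r = -346$ ($r = -230 - 116 = -346$)
$36 + r = 36 - 346 = -310$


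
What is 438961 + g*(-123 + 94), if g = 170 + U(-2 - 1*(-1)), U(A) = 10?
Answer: 433741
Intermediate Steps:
g = 180 (g = 170 + 10 = 180)
438961 + g*(-123 + 94) = 438961 + 180*(-123 + 94) = 438961 + 180*(-29) = 438961 - 5220 = 433741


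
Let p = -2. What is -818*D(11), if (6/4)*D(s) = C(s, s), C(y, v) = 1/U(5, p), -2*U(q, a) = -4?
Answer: -818/3 ≈ -272.67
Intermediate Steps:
U(q, a) = 2 (U(q, a) = -½*(-4) = 2)
C(y, v) = ½ (C(y, v) = 1/2 = ½)
D(s) = ⅓ (D(s) = (⅔)*(½) = ⅓)
-818*D(11) = -818*⅓ = -818/3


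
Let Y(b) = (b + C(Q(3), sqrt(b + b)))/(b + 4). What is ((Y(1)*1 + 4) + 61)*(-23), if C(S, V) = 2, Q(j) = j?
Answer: -7544/5 ≈ -1508.8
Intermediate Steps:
Y(b) = (2 + b)/(4 + b) (Y(b) = (b + 2)/(b + 4) = (2 + b)/(4 + b))
((Y(1)*1 + 4) + 61)*(-23) = ((((2 + 1)/(4 + 1))*1 + 4) + 61)*(-23) = (((3/5)*1 + 4) + 61)*(-23) = ((3/5 + 4) + 61)*(-23) = (23/5 + 61)*(-23) = (328/5)*(-23) = -7544/5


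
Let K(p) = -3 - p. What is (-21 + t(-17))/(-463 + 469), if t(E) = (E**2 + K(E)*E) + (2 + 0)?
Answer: 16/3 ≈ 5.3333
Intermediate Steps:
t(E) = 2 + E**2 + E*(-3 - E) (t(E) = (E**2 + (-3 - E)*E) + (2 + 0) = (E**2 + E*(-3 - E)) + 2 = 2 + E**2 + E*(-3 - E))
(-21 + t(-17))/(-463 + 469) = (-21 + (2 - 3*(-17)))/(-463 + 469) = (-21 + (2 + 51))/6 = (-21 + 53)*(1/6) = 32*(1/6) = 16/3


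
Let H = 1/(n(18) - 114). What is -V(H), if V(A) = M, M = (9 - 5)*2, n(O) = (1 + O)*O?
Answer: -8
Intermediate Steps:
n(O) = O*(1 + O)
H = 1/228 (H = 1/(18*(1 + 18) - 114) = 1/(18*19 - 114) = 1/(342 - 114) = 1/228 ≈ 0.0043860)
M = 8 (M = 4*2 = 8)
V(A) = 8
-V(H) = -1*8 = -8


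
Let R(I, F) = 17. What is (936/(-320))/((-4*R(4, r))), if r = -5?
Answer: 117/2720 ≈ 0.043015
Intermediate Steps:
(936/(-320))/((-4*R(4, r))) = (936/(-320))/((-4*17)) = (936*(-1/320))/(-68) = -117/40*(-1/68) = 117/2720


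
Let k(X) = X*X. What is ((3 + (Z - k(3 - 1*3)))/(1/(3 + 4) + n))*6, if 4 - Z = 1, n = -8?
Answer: -252/55 ≈ -4.5818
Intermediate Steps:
Z = 3 (Z = 4 - 1*1 = 4 - 1 = 3)
k(X) = X**2
((3 + (Z - k(3 - 1*3)))/(1/(3 + 4) + n))*6 = ((3 + (3 - (3 - 1*3)**2))/(1/(3 + 4) - 8))*6 = ((3 + (3 - (3 - 3)**2))/(1/7 - 8))*6 = ((3 + (3 - 1*0**2))/(1/7 - 8))*6 = ((3 + (3 - 1*0))/(-55/7))*6 = ((3 + (3 + 0))*(-7/55))*6 = ((3 + 3)*(-7/55))*6 = (6*(-7/55))*6 = -42/55*6 = -252/55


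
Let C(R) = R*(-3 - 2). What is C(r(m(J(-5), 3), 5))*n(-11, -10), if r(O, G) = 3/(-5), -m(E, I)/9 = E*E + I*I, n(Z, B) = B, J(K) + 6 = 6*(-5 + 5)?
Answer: -30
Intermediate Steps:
J(K) = -6 (J(K) = -6 + 6*(-5 + 5) = -6 + 6*0 = -6 + 0 = -6)
m(E, I) = -9*E² - 9*I² (m(E, I) = -9*(E*E + I*I) = -9*(E² + I²) = -9*E² - 9*I²)
r(O, G) = -⅗ (r(O, G) = 3*(-⅕) = -⅗)
C(R) = -5*R (C(R) = R*(-5) = -5*R)
C(r(m(J(-5), 3), 5))*n(-11, -10) = -5*(-⅗)*(-10) = 3*(-10) = -30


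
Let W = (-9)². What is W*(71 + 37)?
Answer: 8748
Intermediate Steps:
W = 81
W*(71 + 37) = 81*(71 + 37) = 81*108 = 8748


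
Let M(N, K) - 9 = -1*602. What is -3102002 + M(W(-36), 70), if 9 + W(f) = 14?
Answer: -3102595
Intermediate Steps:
W(f) = 5 (W(f) = -9 + 14 = 5)
M(N, K) = -593 (M(N, K) = 9 - 1*602 = 9 - 602 = -593)
-3102002 + M(W(-36), 70) = -3102002 - 593 = -3102595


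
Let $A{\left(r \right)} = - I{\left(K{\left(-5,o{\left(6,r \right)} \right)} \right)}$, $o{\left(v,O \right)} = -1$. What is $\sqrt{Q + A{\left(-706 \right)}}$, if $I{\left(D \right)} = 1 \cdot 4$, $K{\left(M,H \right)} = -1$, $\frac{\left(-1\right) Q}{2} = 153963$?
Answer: $i \sqrt{307930} \approx 554.91 i$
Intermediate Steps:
$Q = -307926$ ($Q = \left(-2\right) 153963 = -307926$)
$I{\left(D \right)} = 4$
$A{\left(r \right)} = -4$ ($A{\left(r \right)} = \left(-1\right) 4 = -4$)
$\sqrt{Q + A{\left(-706 \right)}} = \sqrt{-307926 - 4} = \sqrt{-307930} = i \sqrt{307930}$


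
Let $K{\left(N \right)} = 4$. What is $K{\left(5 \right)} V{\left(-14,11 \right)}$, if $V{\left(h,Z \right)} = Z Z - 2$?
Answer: $476$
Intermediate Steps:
$V{\left(h,Z \right)} = -2 + Z^{2}$ ($V{\left(h,Z \right)} = Z^{2} - 2 = -2 + Z^{2}$)
$K{\left(5 \right)} V{\left(-14,11 \right)} = 4 \left(-2 + 11^{2}\right) = 4 \left(-2 + 121\right) = 4 \cdot 119 = 476$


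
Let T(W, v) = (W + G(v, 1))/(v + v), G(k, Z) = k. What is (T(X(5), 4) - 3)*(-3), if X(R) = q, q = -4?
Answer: 9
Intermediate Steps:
X(R) = -4
T(W, v) = (W + v)/(2*v) (T(W, v) = (W + v)/(v + v) = (W + v)/((2*v)) = (W + v)*(1/(2*v)) = (W + v)/(2*v))
(T(X(5), 4) - 3)*(-3) = ((½)*(-4 + 4)/4 - 3)*(-3) = ((½)*(¼)*0 - 3)*(-3) = (0 - 3)*(-3) = -3*(-3) = 9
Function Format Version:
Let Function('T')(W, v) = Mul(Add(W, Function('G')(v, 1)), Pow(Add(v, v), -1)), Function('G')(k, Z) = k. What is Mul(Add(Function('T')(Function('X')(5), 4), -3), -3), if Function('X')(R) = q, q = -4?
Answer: 9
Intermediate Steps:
Function('X')(R) = -4
Function('T')(W, v) = Mul(Rational(1, 2), Pow(v, -1), Add(W, v)) (Function('T')(W, v) = Mul(Add(W, v), Pow(Add(v, v), -1)) = Mul(Add(W, v), Pow(Mul(2, v), -1)) = Mul(Add(W, v), Mul(Rational(1, 2), Pow(v, -1))) = Mul(Rational(1, 2), Pow(v, -1), Add(W, v)))
Mul(Add(Function('T')(Function('X')(5), 4), -3), -3) = Mul(Add(Mul(Rational(1, 2), Pow(4, -1), Add(-4, 4)), -3), -3) = Mul(Add(Mul(Rational(1, 2), Rational(1, 4), 0), -3), -3) = Mul(Add(0, -3), -3) = Mul(-3, -3) = 9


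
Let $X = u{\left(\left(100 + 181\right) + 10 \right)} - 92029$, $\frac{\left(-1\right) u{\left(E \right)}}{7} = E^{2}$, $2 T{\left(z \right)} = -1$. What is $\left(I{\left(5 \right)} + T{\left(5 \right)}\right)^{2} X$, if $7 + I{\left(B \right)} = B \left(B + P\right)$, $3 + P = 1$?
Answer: $-38519775$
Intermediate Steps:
$P = -2$ ($P = -3 + 1 = -2$)
$T{\left(z \right)} = - \frac{1}{2}$ ($T{\left(z \right)} = \frac{1}{2} \left(-1\right) = - \frac{1}{2}$)
$u{\left(E \right)} = - 7 E^{2}$
$I{\left(B \right)} = -7 + B \left(-2 + B\right)$ ($I{\left(B \right)} = -7 + B \left(B - 2\right) = -7 + B \left(-2 + B\right)$)
$X = -684796$ ($X = - 7 \left(\left(100 + 181\right) + 10\right)^{2} - 92029 = - 7 \left(281 + 10\right)^{2} - 92029 = - 7 \cdot 291^{2} - 92029 = \left(-7\right) 84681 - 92029 = -592767 - 92029 = -684796$)
$\left(I{\left(5 \right)} + T{\left(5 \right)}\right)^{2} X = \left(\left(-7 + 5^{2} - 10\right) - \frac{1}{2}\right)^{2} \left(-684796\right) = \left(\left(-7 + 25 - 10\right) - \frac{1}{2}\right)^{2} \left(-684796\right) = \left(8 - \frac{1}{2}\right)^{2} \left(-684796\right) = \left(\frac{15}{2}\right)^{2} \left(-684796\right) = \frac{225}{4} \left(-684796\right) = -38519775$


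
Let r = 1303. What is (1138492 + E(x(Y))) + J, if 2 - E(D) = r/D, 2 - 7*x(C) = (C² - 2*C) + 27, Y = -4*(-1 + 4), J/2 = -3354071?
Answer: -1074932943/193 ≈ -5.5696e+6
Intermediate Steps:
J = -6708142 (J = 2*(-3354071) = -6708142)
Y = -12 (Y = -4*3 = -12)
x(C) = -25/7 - C²/7 + 2*C/7 (x(C) = 2/7 - ((C² - 2*C) + 27)/7 = 2/7 - (27 + C² - 2*C)/7 = 2/7 + (-27/7 - C²/7 + 2*C/7) = -25/7 - C²/7 + 2*C/7)
E(D) = 2 - 1303/D
(1138492 + E(x(Y))) + J = (1138492 + (2 - 1303/(-25/7 - ⅐*(-12)² + (2/7)*(-12)))) - 6708142 = (1138492 + (2 - 1303/(-25/7 - ⅐*144 - 24/7))) - 6708142 = (1138492 + (2 - 1303/(-25/7 - 144/7 - 24/7))) - 6708142 = (1138492 + (2 - 1303/(-193/7))) - 6708142 = (1138492 + (2 - 1303*(-7/193))) - 6708142 = (1138492 + (2 + 9121/193)) - 6708142 = (1138492 + 9507/193) - 6708142 = 219738463/193 - 6708142 = -1074932943/193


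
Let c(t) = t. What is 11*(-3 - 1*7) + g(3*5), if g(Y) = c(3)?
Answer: -107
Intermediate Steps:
g(Y) = 3
11*(-3 - 1*7) + g(3*5) = 11*(-3 - 1*7) + 3 = 11*(-3 - 7) + 3 = 11*(-10) + 3 = -110 + 3 = -107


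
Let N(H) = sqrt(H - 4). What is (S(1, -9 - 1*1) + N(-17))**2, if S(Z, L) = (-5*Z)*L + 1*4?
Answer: (54 + I*sqrt(21))**2 ≈ 2895.0 + 494.92*I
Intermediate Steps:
S(Z, L) = 4 - 5*L*Z (S(Z, L) = -5*L*Z + 4 = 4 - 5*L*Z)
N(H) = sqrt(-4 + H)
(S(1, -9 - 1*1) + N(-17))**2 = ((4 - 5*(-9 - 1*1)*1) + sqrt(-4 - 17))**2 = ((4 - 5*(-9 - 1)*1) + sqrt(-21))**2 = ((4 - 5*(-10)*1) + I*sqrt(21))**2 = ((4 + 50) + I*sqrt(21))**2 = (54 + I*sqrt(21))**2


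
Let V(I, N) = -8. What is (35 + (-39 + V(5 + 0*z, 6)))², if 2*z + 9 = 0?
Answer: 144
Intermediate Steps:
z = -9/2 (z = -9/2 + (½)*0 = -9/2 + 0 = -9/2 ≈ -4.5000)
(35 + (-39 + V(5 + 0*z, 6)))² = (35 + (-39 - 8))² = (35 - 47)² = (-12)² = 144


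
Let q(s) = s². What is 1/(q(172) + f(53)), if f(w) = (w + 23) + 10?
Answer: 1/29670 ≈ 3.3704e-5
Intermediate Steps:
f(w) = 33 + w (f(w) = (23 + w) + 10 = 33 + w)
1/(q(172) + f(53)) = 1/(172² + (33 + 53)) = 1/(29584 + 86) = 1/29670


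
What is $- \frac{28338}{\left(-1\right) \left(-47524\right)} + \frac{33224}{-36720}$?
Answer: $- \frac{40929824}{27266895} \approx -1.5011$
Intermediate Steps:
$- \frac{28338}{\left(-1\right) \left(-47524\right)} + \frac{33224}{-36720} = - \frac{28338}{47524} + 33224 \left(- \frac{1}{36720}\right) = \left(-28338\right) \frac{1}{47524} - \frac{4153}{4590} = - \frac{14169}{23762} - \frac{4153}{4590} = - \frac{40929824}{27266895}$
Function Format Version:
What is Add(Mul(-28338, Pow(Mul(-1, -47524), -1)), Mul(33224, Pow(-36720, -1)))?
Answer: Rational(-40929824, 27266895) ≈ -1.5011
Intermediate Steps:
Add(Mul(-28338, Pow(Mul(-1, -47524), -1)), Mul(33224, Pow(-36720, -1))) = Add(Mul(-28338, Pow(47524, -1)), Mul(33224, Rational(-1, 36720))) = Add(Mul(-28338, Rational(1, 47524)), Rational(-4153, 4590)) = Add(Rational(-14169, 23762), Rational(-4153, 4590)) = Rational(-40929824, 27266895)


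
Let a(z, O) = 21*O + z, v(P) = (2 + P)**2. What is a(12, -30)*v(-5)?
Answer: -5562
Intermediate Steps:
a(z, O) = z + 21*O
a(12, -30)*v(-5) = (12 + 21*(-30))*(2 - 5)**2 = (12 - 630)*(-3)**2 = -618*9 = -5562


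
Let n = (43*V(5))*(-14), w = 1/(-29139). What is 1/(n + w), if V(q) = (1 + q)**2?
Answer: -29139/631500409 ≈ -4.6142e-5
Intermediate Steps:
w = -1/29139 ≈ -3.4318e-5
n = -21672 (n = (43*(1 + 5)**2)*(-14) = (43*6**2)*(-14) = (43*36)*(-14) = 1548*(-14) = -21672)
1/(n + w) = 1/(-21672 - 1/29139) = 1/(-631500409/29139) = -29139/631500409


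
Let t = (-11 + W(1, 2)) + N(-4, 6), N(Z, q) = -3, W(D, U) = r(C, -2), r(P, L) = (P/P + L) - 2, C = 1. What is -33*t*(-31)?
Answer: -17391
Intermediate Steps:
r(P, L) = -1 + L (r(P, L) = (1 + L) - 2 = -1 + L)
W(D, U) = -3 (W(D, U) = -1 - 2 = -3)
t = -17 (t = (-11 - 3) - 3 = -14 - 3 = -17)
-33*t*(-31) = -33*(-17)*(-31) = 561*(-31) = -17391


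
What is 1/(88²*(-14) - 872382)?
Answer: -1/980798 ≈ -1.0196e-6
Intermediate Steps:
1/(88²*(-14) - 872382) = 1/(7744*(-14) - 872382) = 1/(-108416 - 872382) = 1/(-980798) = -1/980798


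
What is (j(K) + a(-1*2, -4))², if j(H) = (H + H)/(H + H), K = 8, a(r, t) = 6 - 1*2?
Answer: 25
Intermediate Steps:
a(r, t) = 4 (a(r, t) = 6 - 2 = 4)
j(H) = 1 (j(H) = (2*H)/((2*H)) = (2*H)*(1/(2*H)) = 1)
(j(K) + a(-1*2, -4))² = (1 + 4)² = 5² = 25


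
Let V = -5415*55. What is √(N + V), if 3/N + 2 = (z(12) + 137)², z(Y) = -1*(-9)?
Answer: 3*I*√15033100598862/21314 ≈ 545.73*I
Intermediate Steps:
z(Y) = 9
V = -297825
N = 3/21314 (N = 3/(-2 + (9 + 137)²) = 3/(-2 + 146²) = 3/(-2 + 21316) = 3/21314 ≈ 0.00014075)
√(N + V) = √(3/21314 - 297825) = √(-6347842047/21314) = 3*I*√15033100598862/21314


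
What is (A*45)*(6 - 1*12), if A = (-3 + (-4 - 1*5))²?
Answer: -38880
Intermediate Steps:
A = 144 (A = (-3 + (-4 - 5))² = (-3 - 9)² = (-12)² = 144)
(A*45)*(6 - 1*12) = (144*45)*(6 - 1*12) = 6480*(6 - 12) = 6480*(-6) = -38880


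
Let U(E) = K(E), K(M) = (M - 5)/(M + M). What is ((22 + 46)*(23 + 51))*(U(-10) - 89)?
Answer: -444074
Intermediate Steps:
K(M) = (-5 + M)/(2*M) (K(M) = (-5 + M)/((2*M)) = (-5 + M)*(1/(2*M)) = (-5 + M)/(2*M))
U(E) = (-5 + E)/(2*E)
((22 + 46)*(23 + 51))*(U(-10) - 89) = ((22 + 46)*(23 + 51))*((1/2)*(-5 - 10)/(-10) - 89) = (68*74)*((1/2)*(-1/10)*(-15) - 89) = 5032*(3/4 - 89) = 5032*(-353/4) = -444074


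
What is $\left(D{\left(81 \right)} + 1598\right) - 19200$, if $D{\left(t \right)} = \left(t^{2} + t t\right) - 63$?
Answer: $-4543$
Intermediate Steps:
$D{\left(t \right)} = -63 + 2 t^{2}$ ($D{\left(t \right)} = \left(t^{2} + t^{2}\right) - 63 = 2 t^{2} - 63 = -63 + 2 t^{2}$)
$\left(D{\left(81 \right)} + 1598\right) - 19200 = \left(\left(-63 + 2 \cdot 81^{2}\right) + 1598\right) - 19200 = \left(\left(-63 + 2 \cdot 6561\right) + 1598\right) - 19200 = \left(\left(-63 + 13122\right) + 1598\right) - 19200 = \left(13059 + 1598\right) - 19200 = 14657 - 19200 = -4543$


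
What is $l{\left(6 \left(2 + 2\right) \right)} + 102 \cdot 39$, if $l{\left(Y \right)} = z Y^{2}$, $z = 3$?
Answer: $5706$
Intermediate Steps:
$l{\left(Y \right)} = 3 Y^{2}$
$l{\left(6 \left(2 + 2\right) \right)} + 102 \cdot 39 = 3 \left(6 \left(2 + 2\right)\right)^{2} + 102 \cdot 39 = 3 \left(6 \cdot 4\right)^{2} + 3978 = 3 \cdot 24^{2} + 3978 = 3 \cdot 576 + 3978 = 1728 + 3978 = 5706$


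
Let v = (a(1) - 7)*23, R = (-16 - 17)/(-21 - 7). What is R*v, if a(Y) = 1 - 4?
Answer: -3795/14 ≈ -271.07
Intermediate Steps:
a(Y) = -3
R = 33/28 (R = -33/(-28) = -33*(-1/28) = 33/28 ≈ 1.1786)
v = -230 (v = (-3 - 7)*23 = -10*23 = -230)
R*v = (33/28)*(-230) = -3795/14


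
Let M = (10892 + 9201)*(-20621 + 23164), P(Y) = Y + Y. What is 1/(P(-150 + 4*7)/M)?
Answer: -51096499/244 ≈ -2.0941e+5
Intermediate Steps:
P(Y) = 2*Y
M = 51096499 (M = 20093*2543 = 51096499)
1/(P(-150 + 4*7)/M) = 1/((2*(-150 + 4*7))/51096499) = 1/((2*(-150 + 28))*(1/51096499)) = 1/((2*(-122))*(1/51096499)) = 1/(-244*1/51096499) = 1/(-244/51096499) = -51096499/244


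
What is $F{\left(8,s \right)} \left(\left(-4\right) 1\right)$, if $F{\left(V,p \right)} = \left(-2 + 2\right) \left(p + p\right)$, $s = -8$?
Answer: $0$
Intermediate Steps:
$F{\left(V,p \right)} = 0$ ($F{\left(V,p \right)} = 0 \cdot 2 p = 0$)
$F{\left(8,s \right)} \left(\left(-4\right) 1\right) = 0 \left(\left(-4\right) 1\right) = 0 \left(-4\right) = 0$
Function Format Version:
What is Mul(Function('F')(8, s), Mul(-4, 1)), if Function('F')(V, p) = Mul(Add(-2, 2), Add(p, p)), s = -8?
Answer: 0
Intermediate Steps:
Function('F')(V, p) = 0 (Function('F')(V, p) = Mul(0, Mul(2, p)) = 0)
Mul(Function('F')(8, s), Mul(-4, 1)) = Mul(0, Mul(-4, 1)) = Mul(0, -4) = 0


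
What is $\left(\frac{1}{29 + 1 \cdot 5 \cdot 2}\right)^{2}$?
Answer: $\frac{1}{1521} \approx 0.00065746$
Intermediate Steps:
$\left(\frac{1}{29 + 1 \cdot 5 \cdot 2}\right)^{2} = \left(\frac{1}{29 + 5 \cdot 2}\right)^{2} = \left(\frac{1}{29 + 10}\right)^{2} = \left(\frac{1}{39}\right)^{2} = \frac{1}{1521}$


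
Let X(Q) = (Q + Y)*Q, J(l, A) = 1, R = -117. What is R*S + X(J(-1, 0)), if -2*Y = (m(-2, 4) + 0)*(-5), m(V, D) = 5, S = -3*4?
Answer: 2835/2 ≈ 1417.5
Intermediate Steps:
S = -12
Y = 25/2 (Y = -(5 + 0)*(-5)/2 = -5*(-5)/2 = -½*(-25) = 25/2 ≈ 12.500)
X(Q) = Q*(25/2 + Q) (X(Q) = (Q + 25/2)*Q = (25/2 + Q)*Q = Q*(25/2 + Q))
R*S + X(J(-1, 0)) = -117*(-12) + (½)*1*(25 + 2*1) = 1404 + (½)*1*(25 + 2) = 1404 + (½)*1*27 = 1404 + 27/2 = 2835/2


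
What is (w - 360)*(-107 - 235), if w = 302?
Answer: 19836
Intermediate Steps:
(w - 360)*(-107 - 235) = (302 - 360)*(-107 - 235) = -58*(-342) = 19836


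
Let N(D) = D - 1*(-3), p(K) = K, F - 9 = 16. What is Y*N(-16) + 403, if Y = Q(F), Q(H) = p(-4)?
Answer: 455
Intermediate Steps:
F = 25 (F = 9 + 16 = 25)
Q(H) = -4
Y = -4
N(D) = 3 + D (N(D) = D + 3 = 3 + D)
Y*N(-16) + 403 = -4*(3 - 16) + 403 = -4*(-13) + 403 = 52 + 403 = 455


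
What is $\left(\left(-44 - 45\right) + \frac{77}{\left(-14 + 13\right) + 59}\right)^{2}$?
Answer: $\frac{25857225}{3364} \approx 7686.5$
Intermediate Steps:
$\left(\left(-44 - 45\right) + \frac{77}{\left(-14 + 13\right) + 59}\right)^{2} = \left(\left(-44 - 45\right) + \frac{77}{-1 + 59}\right)^{2} = \left(-89 + \frac{77}{58}\right)^{2} = \left(- \frac{5085}{58}\right)^{2} = \frac{25857225}{3364}$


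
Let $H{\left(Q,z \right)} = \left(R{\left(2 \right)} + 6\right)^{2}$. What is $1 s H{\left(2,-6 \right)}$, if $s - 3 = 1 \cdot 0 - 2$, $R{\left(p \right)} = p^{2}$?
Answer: $100$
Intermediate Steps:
$s = 1$ ($s = 3 + \left(1 \cdot 0 - 2\right) = 3 + \left(0 - 2\right) = 3 - 2 = 1$)
$H{\left(Q,z \right)} = 100$ ($H{\left(Q,z \right)} = \left(2^{2} + 6\right)^{2} = \left(4 + 6\right)^{2} = 10^{2} = 100$)
$1 s H{\left(2,-6 \right)} = 1 \cdot 1 \cdot 100 = 1 \cdot 100 = 100$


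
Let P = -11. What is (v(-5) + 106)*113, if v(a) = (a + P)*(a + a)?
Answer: 30058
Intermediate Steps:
v(a) = 2*a*(-11 + a) (v(a) = (a - 11)*(a + a) = (-11 + a)*(2*a) = 2*a*(-11 + a))
(v(-5) + 106)*113 = (2*(-5)*(-11 - 5) + 106)*113 = (2*(-5)*(-16) + 106)*113 = (160 + 106)*113 = 266*113 = 30058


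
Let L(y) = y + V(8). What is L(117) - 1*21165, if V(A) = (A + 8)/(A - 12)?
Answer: -21052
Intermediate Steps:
V(A) = (8 + A)/(-12 + A)
L(y) = -4 + y (L(y) = y + (8 + 8)/(-12 + 8) = y + 16/(-4) = y - 1/4*16 = y - 4 = -4 + y)
L(117) - 1*21165 = (-4 + 117) - 1*21165 = 113 - 21165 = -21052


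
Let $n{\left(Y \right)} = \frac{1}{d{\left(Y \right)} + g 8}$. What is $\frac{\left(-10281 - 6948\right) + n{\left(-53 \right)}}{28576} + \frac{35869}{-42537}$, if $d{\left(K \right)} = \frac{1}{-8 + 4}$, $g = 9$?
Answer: $- \frac{504506372231}{348859208544} \approx -1.4462$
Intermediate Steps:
$d{\left(K \right)} = - \frac{1}{4}$ ($d{\left(K \right)} = \frac{1}{-4} = - \frac{1}{4}$)
$n{\left(Y \right)} = \frac{4}{287}$ ($n{\left(Y \right)} = \frac{1}{- \frac{1}{4} + 9 \cdot 8} = \frac{1}{- \frac{1}{4} + 72} = \frac{1}{\frac{287}{4}} = \frac{4}{287}$)
$\frac{\left(-10281 - 6948\right) + n{\left(-53 \right)}}{28576} + \frac{35869}{-42537} = \frac{\left(-10281 - 6948\right) + \frac{4}{287}}{28576} + \frac{35869}{-42537} = \left(-17229 + \frac{4}{287}\right) \frac{1}{28576} + 35869 \left(- \frac{1}{42537}\right) = \left(- \frac{4944719}{287}\right) \frac{1}{28576} - \frac{35869}{42537} = - \frac{4944719}{8201312} - \frac{35869}{42537} = - \frac{504506372231}{348859208544}$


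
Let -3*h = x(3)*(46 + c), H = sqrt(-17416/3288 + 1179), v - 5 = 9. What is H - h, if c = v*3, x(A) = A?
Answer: 88 + 2*sqrt(49565778)/411 ≈ 122.26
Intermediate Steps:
v = 14 (v = 5 + 9 = 14)
c = 42 (c = 14*3 = 42)
H = 2*sqrt(49565778)/411 (H = sqrt(-17416*1/3288 + 1179) = sqrt(-2177/411 + 1179) = sqrt(482392/411) = 2*sqrt(49565778)/411 ≈ 34.259)
h = -88 (h = -(46 + 42) = -88 ≈ -88.000)
H - h = 2*sqrt(49565778)/411 - 1*(-88) = 2*sqrt(49565778)/411 + 88 = 88 + 2*sqrt(49565778)/411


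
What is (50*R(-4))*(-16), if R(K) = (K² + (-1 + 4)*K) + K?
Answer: 0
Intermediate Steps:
R(K) = K² + 4*K (R(K) = (K² + 3*K) + K = K² + 4*K)
(50*R(-4))*(-16) = (50*(-4*(4 - 4)))*(-16) = (50*(-4*0))*(-16) = (50*0)*(-16) = 0*(-16) = 0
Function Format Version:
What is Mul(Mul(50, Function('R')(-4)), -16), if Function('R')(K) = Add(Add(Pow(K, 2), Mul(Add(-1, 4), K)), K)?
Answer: 0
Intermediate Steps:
Function('R')(K) = Add(Pow(K, 2), Mul(4, K)) (Function('R')(K) = Add(Add(Pow(K, 2), Mul(3, K)), K) = Add(Pow(K, 2), Mul(4, K)))
Mul(Mul(50, Function('R')(-4)), -16) = Mul(Mul(50, Mul(-4, Add(4, -4))), -16) = Mul(Mul(50, Mul(-4, 0)), -16) = Mul(Mul(50, 0), -16) = Mul(0, -16) = 0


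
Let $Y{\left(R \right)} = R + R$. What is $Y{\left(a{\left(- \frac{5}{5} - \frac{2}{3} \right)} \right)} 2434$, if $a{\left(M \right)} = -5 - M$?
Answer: $- \frac{48680}{3} \approx -16227.0$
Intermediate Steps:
$Y{\left(R \right)} = 2 R$
$Y{\left(a{\left(- \frac{5}{5} - \frac{2}{3} \right)} \right)} 2434 = 2 \left(-5 - \left(- \frac{5}{5} - \frac{2}{3}\right)\right) 2434 = 2 \left(-5 - \left(\left(-5\right) \frac{1}{5} - \frac{2}{3}\right)\right) 2434 = 2 \left(-5 - \left(-1 - \frac{2}{3}\right)\right) 2434 = 2 \left(-5 - - \frac{5}{3}\right) 2434 = 2 \left(-5 + \frac{5}{3}\right) 2434 = 2 \left(- \frac{10}{3}\right) 2434 = \left(- \frac{20}{3}\right) 2434 = - \frac{48680}{3}$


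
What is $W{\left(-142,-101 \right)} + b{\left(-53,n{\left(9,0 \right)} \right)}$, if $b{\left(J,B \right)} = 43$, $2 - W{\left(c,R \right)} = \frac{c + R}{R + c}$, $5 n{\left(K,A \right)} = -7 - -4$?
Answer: $44$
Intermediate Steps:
$n{\left(K,A \right)} = - \frac{3}{5}$ ($n{\left(K,A \right)} = \frac{-7 - -4}{5} = \frac{-7 + 4}{5} = \frac{1}{5} \left(-3\right) = - \frac{3}{5}$)
$W{\left(c,R \right)} = 1$ ($W{\left(c,R \right)} = 2 - \frac{c + R}{R + c} = 2 - \frac{R + c}{R + c} = 2 - 1 = 1$)
$W{\left(-142,-101 \right)} + b{\left(-53,n{\left(9,0 \right)} \right)} = 1 + 43 = 44$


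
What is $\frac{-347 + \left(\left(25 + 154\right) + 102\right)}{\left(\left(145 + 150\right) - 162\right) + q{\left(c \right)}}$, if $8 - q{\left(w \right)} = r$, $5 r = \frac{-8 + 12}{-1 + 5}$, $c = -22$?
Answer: $- \frac{15}{32} \approx -0.46875$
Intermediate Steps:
$r = \frac{1}{5}$ ($r = \frac{\left(-8 + 12\right) \frac{1}{-1 + 5}}{5} = \frac{4 \cdot \frac{1}{4}}{5} = \frac{1}{5} \cdot 1 = \frac{1}{5} \approx 0.2$)
$q{\left(w \right)} = \frac{39}{5}$ ($q{\left(w \right)} = 8 - \frac{1}{5} = \frac{39}{5}$)
$\frac{-347 + \left(\left(25 + 154\right) + 102\right)}{\left(\left(145 + 150\right) - 162\right) + q{\left(c \right)}} = \frac{-347 + \left(\left(25 + 154\right) + 102\right)}{\left(\left(145 + 150\right) - 162\right) + \frac{39}{5}} = \frac{-347 + \left(179 + 102\right)}{\left(295 - 162\right) + \frac{39}{5}} = \frac{-347 + 281}{133 + \frac{39}{5}} = - \frac{66}{\frac{704}{5}} = \left(-66\right) \frac{5}{704} = - \frac{15}{32}$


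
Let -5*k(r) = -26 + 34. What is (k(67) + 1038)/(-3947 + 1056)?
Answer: -5182/14455 ≈ -0.35849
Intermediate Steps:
k(r) = -8/5 (k(r) = -(-26 + 34)/5 = -⅕*8 = -8/5)
(k(67) + 1038)/(-3947 + 1056) = (-8/5 + 1038)/(-3947 + 1056) = (5182/5)/(-2891) = (5182/5)*(-1/2891) = -5182/14455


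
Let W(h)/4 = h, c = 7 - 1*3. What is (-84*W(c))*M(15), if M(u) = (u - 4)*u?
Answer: -221760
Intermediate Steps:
c = 4 (c = 7 - 3 = 4)
M(u) = u*(-4 + u) (M(u) = (-4 + u)*u = u*(-4 + u))
W(h) = 4*h
(-84*W(c))*M(15) = (-336*4)*(15*(-4 + 15)) = (-84*16)*(15*11) = -1344*165 = -221760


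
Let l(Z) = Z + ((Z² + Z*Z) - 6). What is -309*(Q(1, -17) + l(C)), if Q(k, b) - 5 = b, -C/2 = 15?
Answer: -541368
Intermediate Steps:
C = -30 (C = -2*15 = -30)
Q(k, b) = 5 + b
l(Z) = -6 + Z + 2*Z² (l(Z) = Z + ((Z² + Z²) - 6) = Z + (2*Z² - 6) = Z + (-6 + 2*Z²) = -6 + Z + 2*Z²)
-309*(Q(1, -17) + l(C)) = -309*((5 - 17) + (-6 - 30 + 2*(-30)²)) = -309*(-12 + (-6 - 30 + 2*900)) = -309*(-12 + (-6 - 30 + 1800)) = -309*(-12 + 1764) = -309*1752 = -541368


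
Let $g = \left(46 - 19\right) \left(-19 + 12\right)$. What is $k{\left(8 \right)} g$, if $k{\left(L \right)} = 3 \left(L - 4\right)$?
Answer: $-2268$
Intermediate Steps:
$k{\left(L \right)} = -12 + 3 L$ ($k{\left(L \right)} = 3 \left(-4 + L\right) = -12 + 3 L$)
$g = -189$ ($g = 27 \left(-7\right) = -189$)
$k{\left(8 \right)} g = \left(-12 + 3 \cdot 8\right) \left(-189\right) = \left(-12 + 24\right) \left(-189\right) = 12 \left(-189\right) = -2268$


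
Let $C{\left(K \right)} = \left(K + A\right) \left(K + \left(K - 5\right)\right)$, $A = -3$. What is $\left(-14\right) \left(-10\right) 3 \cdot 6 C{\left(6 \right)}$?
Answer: $52920$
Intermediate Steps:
$C{\left(K \right)} = \left(-5 + 2 K\right) \left(-3 + K\right)$ ($C{\left(K \right)} = \left(K - 3\right) \left(K + \left(K - 5\right)\right) = \left(-3 + K\right) \left(K + \left(K - 5\right)\right) = \left(-3 + K\right) \left(K + \left(-5 + K\right)\right) = \left(-3 + K\right) \left(-5 + 2 K\right) = \left(-5 + 2 K\right) \left(-3 + K\right)$)
$\left(-14\right) \left(-10\right) 3 \cdot 6 C{\left(6 \right)} = \left(-14\right) \left(-10\right) 3 \cdot 6 \left(15 - 66 + 2 \cdot 6^{2}\right) = 140 \cdot 18 \left(15 - 66 + 2 \cdot 36\right) = 140 \cdot 18 \left(15 - 66 + 72\right) = 140 \cdot 18 \cdot 21 = 140 \cdot 378 = 52920$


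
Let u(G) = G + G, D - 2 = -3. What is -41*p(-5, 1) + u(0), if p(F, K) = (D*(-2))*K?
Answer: -82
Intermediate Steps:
D = -1 (D = 2 - 3 = -1)
u(G) = 2*G
p(F, K) = 2*K (p(F, K) = (-1*(-2))*K = 2*K)
-41*p(-5, 1) + u(0) = -82 + 2*0 = -41*2 + 0 = -82 + 0 = -82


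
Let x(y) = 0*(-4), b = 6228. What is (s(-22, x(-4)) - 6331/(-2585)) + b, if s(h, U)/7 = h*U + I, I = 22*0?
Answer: 16105711/2585 ≈ 6230.4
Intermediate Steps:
I = 0
x(y) = 0
s(h, U) = 7*U*h (s(h, U) = 7*(h*U + 0) = 7*(U*h + 0) = 7*(U*h) = 7*U*h)
(s(-22, x(-4)) - 6331/(-2585)) + b = (7*0*(-22) - 6331/(-2585)) + 6228 = (0 - 6331*(-1/2585)) + 6228 = (0 + 6331/2585) + 6228 = 6331/2585 + 6228 = 16105711/2585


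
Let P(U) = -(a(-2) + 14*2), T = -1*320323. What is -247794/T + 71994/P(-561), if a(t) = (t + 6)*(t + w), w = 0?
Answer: -11528189091/3203230 ≈ -3598.9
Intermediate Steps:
T = -320323
a(t) = t*(6 + t) (a(t) = (t + 6)*(t + 0) = (6 + t)*t = t*(6 + t))
P(U) = -20 (P(U) = -(-2*(6 - 2) + 14*2) = -(-2*4 + 28) = -(-8 + 28) = -1*20 = -20)
-247794/T + 71994/P(-561) = -247794/(-320323) + 71994/(-20) = -247794*(-1/320323) + 71994*(-1/20) = 247794/320323 - 35997/10 = -11528189091/3203230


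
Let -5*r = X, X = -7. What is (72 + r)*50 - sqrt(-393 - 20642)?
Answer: 3670 - I*sqrt(21035) ≈ 3670.0 - 145.03*I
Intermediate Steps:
r = 7/5 (r = -1/5*(-7) = 7/5 ≈ 1.4000)
(72 + r)*50 - sqrt(-393 - 20642) = (72 + 7/5)*50 - sqrt(-393 - 20642) = (367/5)*50 - sqrt(-21035) = 3670 - I*sqrt(21035)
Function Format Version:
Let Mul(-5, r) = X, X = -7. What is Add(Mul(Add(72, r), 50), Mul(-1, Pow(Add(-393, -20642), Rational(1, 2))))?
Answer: Add(3670, Mul(-1, I, Pow(21035, Rational(1, 2)))) ≈ Add(3670.0, Mul(-145.03, I))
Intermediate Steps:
r = Rational(7, 5) (r = Mul(Rational(-1, 5), -7) = Rational(7, 5) ≈ 1.4000)
Add(Mul(Add(72, r), 50), Mul(-1, Pow(Add(-393, -20642), Rational(1, 2)))) = Add(Mul(Add(72, Rational(7, 5)), 50), Mul(-1, Pow(Add(-393, -20642), Rational(1, 2)))) = Add(Mul(Rational(367, 5), 50), Mul(-1, Pow(-21035, Rational(1, 2)))) = Add(3670, Mul(-1, Mul(I, Pow(21035, Rational(1, 2))))) = Add(3670, Mul(-1, I, Pow(21035, Rational(1, 2))))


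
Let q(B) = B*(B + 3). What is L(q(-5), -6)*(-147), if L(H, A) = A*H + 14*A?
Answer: 21168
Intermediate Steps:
q(B) = B*(3 + B)
L(H, A) = 14*A + A*H
L(q(-5), -6)*(-147) = -6*(14 - 5*(3 - 5))*(-147) = -6*(14 - 5*(-2))*(-147) = -6*(14 + 10)*(-147) = -6*24*(-147) = -144*(-147) = 21168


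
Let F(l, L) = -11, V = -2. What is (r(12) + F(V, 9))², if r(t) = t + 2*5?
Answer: 121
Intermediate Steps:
r(t) = 10 + t (r(t) = t + 10 = 10 + t)
(r(12) + F(V, 9))² = ((10 + 12) - 11)² = (22 - 11)² = 11² = 121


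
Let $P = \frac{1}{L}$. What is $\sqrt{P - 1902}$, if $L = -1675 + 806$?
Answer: $\frac{i \sqrt{1436317091}}{869} \approx 43.612 i$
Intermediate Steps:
$L = -869$
$P = - \frac{1}{869}$ ($P = \frac{1}{-869} = - \frac{1}{869} \approx -0.0011507$)
$\sqrt{P - 1902} = \sqrt{- \frac{1}{869} - 1902} = \sqrt{- \frac{1652839}{869}} = \frac{i \sqrt{1436317091}}{869}$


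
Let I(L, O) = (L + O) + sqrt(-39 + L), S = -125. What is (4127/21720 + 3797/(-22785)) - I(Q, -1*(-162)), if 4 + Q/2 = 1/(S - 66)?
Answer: -970233470473/6301601880 - I*sqrt(1714989)/191 ≈ -153.97 - 6.8564*I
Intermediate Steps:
Q = -1530/191 (Q = -8 + 2/(-125 - 66) = -8 + 2/(-191) = -8 + 2*(-1/191) = -8 - 2/191 = -1530/191 ≈ -8.0105)
I(L, O) = L + O + sqrt(-39 + L)
(4127/21720 + 3797/(-22785)) - I(Q, -1*(-162)) = (4127/21720 + 3797/(-22785)) - (-1530/191 - 1*(-162) + sqrt(-39 - 1530/191)) = (4127*(1/21720) + 3797*(-1/22785)) - (-1530/191 + 162 + sqrt(-8979/191)) = (4127/21720 - 3797/22785) - (-1530/191 + 162 + I*sqrt(1714989)/191) = 770857/32992680 - (29412/191 + I*sqrt(1714989)/191) = 770857/32992680 + (-29412/191 - I*sqrt(1714989)/191) = -970233470473/6301601880 - I*sqrt(1714989)/191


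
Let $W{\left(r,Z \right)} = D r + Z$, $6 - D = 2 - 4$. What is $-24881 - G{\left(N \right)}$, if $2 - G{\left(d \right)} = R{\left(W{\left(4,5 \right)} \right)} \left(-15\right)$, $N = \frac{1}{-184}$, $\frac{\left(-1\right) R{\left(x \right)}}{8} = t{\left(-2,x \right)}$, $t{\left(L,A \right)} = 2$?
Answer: $-24643$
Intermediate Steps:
$D = 8$ ($D = 6 - \left(2 - 4\right) = 6 - -2 = 6 + 2 = 8$)
$W{\left(r,Z \right)} = Z + 8 r$ ($W{\left(r,Z \right)} = 8 r + Z = Z + 8 r$)
$R{\left(x \right)} = -16$ ($R{\left(x \right)} = \left(-8\right) 2 = -16$)
$N = - \frac{1}{184} \approx -0.0054348$
$G{\left(d \right)} = -238$ ($G{\left(d \right)} = 2 - \left(-16\right) \left(-15\right) = 2 - 240 = -238$)
$-24881 - G{\left(N \right)} = -24881 - -238 = -24881 + 238 = -24643$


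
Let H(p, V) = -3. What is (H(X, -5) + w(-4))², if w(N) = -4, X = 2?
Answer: 49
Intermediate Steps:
(H(X, -5) + w(-4))² = (-3 - 4)² = (-7)² = 49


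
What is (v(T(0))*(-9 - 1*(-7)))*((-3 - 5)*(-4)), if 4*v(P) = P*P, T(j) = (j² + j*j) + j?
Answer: 0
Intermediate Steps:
T(j) = j + 2*j² (T(j) = (j² + j²) + j = 2*j² + j = j + 2*j²)
v(P) = P²/4 (v(P) = (P*P)/4 = P²/4)
(v(T(0))*(-9 - 1*(-7)))*((-3 - 5)*(-4)) = (((0*(1 + 2*0))²/4)*(-9 - 1*(-7)))*((-3 - 5)*(-4)) = (((0*(1 + 0))²/4)*(-9 + 7))*(-8*(-4)) = (((0*1)²/4)*(-2))*32 = (((¼)*0²)*(-2))*32 = (((¼)*0)*(-2))*32 = (0*(-2))*32 = 0*32 = 0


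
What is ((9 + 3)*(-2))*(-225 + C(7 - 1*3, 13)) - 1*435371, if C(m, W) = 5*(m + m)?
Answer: -430931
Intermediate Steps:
C(m, W) = 10*m (C(m, W) = 5*(2*m) = 10*m)
((9 + 3)*(-2))*(-225 + C(7 - 1*3, 13)) - 1*435371 = ((9 + 3)*(-2))*(-225 + 10*(7 - 1*3)) - 1*435371 = (12*(-2))*(-225 + 10*(7 - 3)) - 435371 = -24*(-225 + 10*4) - 435371 = -24*(-225 + 40) - 435371 = -24*(-185) - 435371 = 4440 - 435371 = -430931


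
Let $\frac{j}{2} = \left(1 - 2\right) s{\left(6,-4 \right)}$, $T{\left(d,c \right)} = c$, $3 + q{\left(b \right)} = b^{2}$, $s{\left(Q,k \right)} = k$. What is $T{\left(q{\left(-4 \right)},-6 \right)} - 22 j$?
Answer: $-182$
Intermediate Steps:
$q{\left(b \right)} = -3 + b^{2}$
$j = 8$ ($j = 2 \left(1 - 2\right) \left(-4\right) = 2 \left(\left(-1\right) \left(-4\right)\right) = 2 \cdot 4 = 8$)
$T{\left(q{\left(-4 \right)},-6 \right)} - 22 j = -6 - 176 = -182$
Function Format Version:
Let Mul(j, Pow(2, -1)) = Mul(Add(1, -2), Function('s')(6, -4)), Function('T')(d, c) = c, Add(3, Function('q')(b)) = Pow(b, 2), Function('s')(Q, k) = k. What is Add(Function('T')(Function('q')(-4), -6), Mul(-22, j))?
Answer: -182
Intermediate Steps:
Function('q')(b) = Add(-3, Pow(b, 2))
j = 8 (j = Mul(2, Mul(Add(1, -2), -4)) = Mul(2, Mul(-1, -4)) = Mul(2, 4) = 8)
Add(Function('T')(Function('q')(-4), -6), Mul(-22, j)) = Add(-6, Mul(-22, 8)) = Add(-6, -176) = -182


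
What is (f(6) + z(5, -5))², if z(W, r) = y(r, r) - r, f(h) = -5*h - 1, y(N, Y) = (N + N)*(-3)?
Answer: 16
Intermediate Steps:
y(N, Y) = -6*N (y(N, Y) = (2*N)*(-3) = -6*N)
f(h) = -1 - 5*h
z(W, r) = -7*r (z(W, r) = -6*r - r = -7*r)
(f(6) + z(5, -5))² = ((-1 - 5*6) - 7*(-5))² = ((-1 - 30) + 35)² = (-31 + 35)² = 4² = 16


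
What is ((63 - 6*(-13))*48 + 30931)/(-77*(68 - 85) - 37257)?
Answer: -37699/35948 ≈ -1.0487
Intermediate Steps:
((63 - 6*(-13))*48 + 30931)/(-77*(68 - 85) - 37257) = ((63 + 78)*48 + 30931)/(-77*(-17) - 37257) = (141*48 + 30931)/(1309 - 37257) = (6768 + 30931)/(-35948) = 37699*(-1/35948) = -37699/35948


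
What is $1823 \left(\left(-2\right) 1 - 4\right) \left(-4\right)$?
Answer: $43752$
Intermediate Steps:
$1823 \left(\left(-2\right) 1 - 4\right) \left(-4\right) = 1823 \left(-2 - 4\right) \left(-4\right) = 1823 \left(\left(-6\right) \left(-4\right)\right) = 1823 \cdot 24 = 43752$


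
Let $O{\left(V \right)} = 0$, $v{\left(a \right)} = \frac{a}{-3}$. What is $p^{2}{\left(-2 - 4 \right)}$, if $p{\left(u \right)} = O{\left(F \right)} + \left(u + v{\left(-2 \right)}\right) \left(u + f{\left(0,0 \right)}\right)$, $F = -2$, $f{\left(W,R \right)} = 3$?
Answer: $256$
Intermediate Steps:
$v{\left(a \right)} = - \frac{a}{3}$ ($v{\left(a \right)} = a \left(- \frac{1}{3}\right) = - \frac{a}{3}$)
$p{\left(u \right)} = \left(3 + u\right) \left(\frac{2}{3} + u\right)$ ($p{\left(u \right)} = 0 + \left(u - - \frac{2}{3}\right) \left(u + 3\right) = 0 + \left(u + \frac{2}{3}\right) \left(3 + u\right) = 0 + \left(\frac{2}{3} + u\right) \left(3 + u\right) = 0 + \left(3 + u\right) \left(\frac{2}{3} + u\right) = \left(3 + u\right) \left(\frac{2}{3} + u\right)$)
$p^{2}{\left(-2 - 4 \right)} = \left(2 + \left(-2 - 4\right)^{2} + \frac{11 \left(-2 - 4\right)}{3}\right)^{2} = \left(2 + \left(-6\right)^{2} + \frac{11}{3} \left(-6\right)\right)^{2} = \left(2 + 36 - 22\right)^{2} = 16^{2} = 256$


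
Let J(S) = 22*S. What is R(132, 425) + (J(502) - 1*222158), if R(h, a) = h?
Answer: -210982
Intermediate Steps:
R(132, 425) + (J(502) - 1*222158) = 132 + (22*502 - 1*222158) = 132 + (11044 - 222158) = 132 - 211114 = -210982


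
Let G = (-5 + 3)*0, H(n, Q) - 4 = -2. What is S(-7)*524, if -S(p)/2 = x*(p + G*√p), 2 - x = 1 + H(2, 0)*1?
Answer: -7336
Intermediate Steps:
H(n, Q) = 2 (H(n, Q) = 4 - 2 = 2)
G = 0 (G = -2*0 = 0)
x = -1 (x = 2 - (1 + 2*1) = 2 - (1 + 2) = 2 - 1*3 = 2 - 3 = -1)
S(p) = 2*p (S(p) = -(-2)*(p + 0*√p) = -(-2)*(p + 0) = -(-2)*p = 2*p)
S(-7)*524 = (2*(-7))*524 = -14*524 = -7336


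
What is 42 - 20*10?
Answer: -158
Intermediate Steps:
42 - 20*10 = 42 - 200 = -158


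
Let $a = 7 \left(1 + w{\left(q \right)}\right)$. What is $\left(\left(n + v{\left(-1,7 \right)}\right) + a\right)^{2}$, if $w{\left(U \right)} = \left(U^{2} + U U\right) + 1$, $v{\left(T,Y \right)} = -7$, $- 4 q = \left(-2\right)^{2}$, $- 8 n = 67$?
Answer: $\frac{10201}{64} \approx 159.39$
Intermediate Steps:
$n = - \frac{67}{8}$ ($n = \left(- \frac{1}{8}\right) 67 = - \frac{67}{8} \approx -8.375$)
$q = -1$ ($q = - \frac{\left(-2\right)^{2}}{4} = \left(- \frac{1}{4}\right) 4 = -1$)
$w{\left(U \right)} = 1 + 2 U^{2}$ ($w{\left(U \right)} = \left(U^{2} + U^{2}\right) + 1 = 2 U^{2} + 1 = 1 + 2 U^{2}$)
$a = 28$ ($a = 7 \left(1 + \left(1 + 2 \left(-1\right)^{2}\right)\right) = 7 \left(1 + \left(1 + 2 \cdot 1\right)\right) = 7 \left(1 + \left(1 + 2\right)\right) = 7 \left(1 + 3\right) = 7 \cdot 4 = 28$)
$\left(\left(n + v{\left(-1,7 \right)}\right) + a\right)^{2} = \left(\left(- \frac{67}{8} - 7\right) + 28\right)^{2} = \left(- \frac{123}{8} + 28\right)^{2} = \left(\frac{101}{8}\right)^{2} = \frac{10201}{64}$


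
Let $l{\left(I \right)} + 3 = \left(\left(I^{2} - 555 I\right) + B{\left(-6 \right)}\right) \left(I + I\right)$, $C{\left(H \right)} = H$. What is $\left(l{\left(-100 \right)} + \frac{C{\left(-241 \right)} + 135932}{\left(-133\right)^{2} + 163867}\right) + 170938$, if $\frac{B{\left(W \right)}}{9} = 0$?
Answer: $- \frac{2347349189449}{181556} \approx -1.2929 \cdot 10^{7}$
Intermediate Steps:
$B{\left(W \right)} = 0$ ($B{\left(W \right)} = 9 \cdot 0 = 0$)
$l{\left(I \right)} = -3 + 2 I \left(I^{2} - 555 I\right)$ ($l{\left(I \right)} = -3 + \left(\left(I^{2} - 555 I\right) + 0\right) \left(I + I\right) = -3 + \left(I^{2} - 555 I\right) 2 I = -3 + 2 I \left(I^{2} - 555 I\right)$)
$\left(l{\left(-100 \right)} + \frac{C{\left(-241 \right)} + 135932}{\left(-133\right)^{2} + 163867}\right) + 170938 = \left(\left(-3 - 1110 \left(-100\right)^{2} + 2 \left(-100\right)^{3}\right) + \frac{-241 + 135932}{\left(-133\right)^{2} + 163867}\right) + 170938 = \left(\left(-3 - 11100000 + 2 \left(-1000000\right)\right) + \frac{135691}{17689 + 163867}\right) + 170938 = \left(\left(-3 - 11100000 - 2000000\right) + \frac{135691}{181556}\right) + 170938 = \left(-13100003 + 135691 \cdot \frac{1}{181556}\right) + 170938 = \left(-13100003 + \frac{135691}{181556}\right) + 170938 = - \frac{2378384008977}{181556} + 170938 = - \frac{2347349189449}{181556}$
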